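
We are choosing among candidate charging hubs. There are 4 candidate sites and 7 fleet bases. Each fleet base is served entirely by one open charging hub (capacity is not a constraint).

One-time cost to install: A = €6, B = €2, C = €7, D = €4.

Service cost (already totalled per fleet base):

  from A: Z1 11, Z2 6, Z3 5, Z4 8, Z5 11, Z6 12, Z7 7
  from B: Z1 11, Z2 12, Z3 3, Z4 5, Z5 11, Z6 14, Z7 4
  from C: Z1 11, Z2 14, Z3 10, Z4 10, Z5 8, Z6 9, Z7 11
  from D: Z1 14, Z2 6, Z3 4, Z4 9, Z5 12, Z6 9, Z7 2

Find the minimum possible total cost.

Minimum total cost: 53

For any fixed open set, each fleet base goes to its cheapest open site; total = fixed + service.
{B, D}: Z1→B 11, Z2→D 6, Z3→B 3, Z4→B 5, Z5→B 11, Z6→D 9, Z7→D 2. Service 47; fixed 6; total 53.
{B, C, D}: service 44 + fixed 13 = 57
{A, B, D}: service 47 + fixed 12 = 59
{A, B, C, D}: service 44 + fixed 19 = 63
No other subset beats 53.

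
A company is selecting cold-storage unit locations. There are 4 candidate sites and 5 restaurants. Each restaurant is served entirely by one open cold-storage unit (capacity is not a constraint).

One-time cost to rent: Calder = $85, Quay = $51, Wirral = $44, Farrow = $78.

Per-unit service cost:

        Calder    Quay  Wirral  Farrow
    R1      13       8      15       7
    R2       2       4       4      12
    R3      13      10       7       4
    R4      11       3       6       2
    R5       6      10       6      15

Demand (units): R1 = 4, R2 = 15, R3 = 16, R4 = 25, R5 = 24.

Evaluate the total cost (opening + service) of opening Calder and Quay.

Total cost: 577

Each restaurant is assigned to its cheapest site among the open ones.
{Calder, Quay}: R1→Quay 8·4=32, R2→Calder 2·15=30, R3→Quay 10·16=160, R4→Quay 3·25=75, R5→Calder 6·24=144. Service 441; fixed 136; total 577.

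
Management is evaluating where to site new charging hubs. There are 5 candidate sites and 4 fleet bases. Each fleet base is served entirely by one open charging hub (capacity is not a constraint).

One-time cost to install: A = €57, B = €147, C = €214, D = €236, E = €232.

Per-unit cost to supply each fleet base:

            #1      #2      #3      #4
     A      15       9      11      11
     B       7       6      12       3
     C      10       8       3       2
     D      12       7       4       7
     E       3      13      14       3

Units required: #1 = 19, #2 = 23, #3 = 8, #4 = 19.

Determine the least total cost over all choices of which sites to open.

Minimum total cost: 571

For any fixed open set, each fleet base goes to its cheapest open site; total = fixed + service.
{B}: #1→B 7·19=133, #2→B 6·23=138, #3→B 12·8=96, #4→B 3·19=57. Service 424; fixed 147; total 571.
{A, B}: service 416 + fixed 204 = 620
{C}: service 436 + fixed 214 = 650
{A, B, C, D, E}: service 257 + fixed 886 = 1143
No other subset beats 571.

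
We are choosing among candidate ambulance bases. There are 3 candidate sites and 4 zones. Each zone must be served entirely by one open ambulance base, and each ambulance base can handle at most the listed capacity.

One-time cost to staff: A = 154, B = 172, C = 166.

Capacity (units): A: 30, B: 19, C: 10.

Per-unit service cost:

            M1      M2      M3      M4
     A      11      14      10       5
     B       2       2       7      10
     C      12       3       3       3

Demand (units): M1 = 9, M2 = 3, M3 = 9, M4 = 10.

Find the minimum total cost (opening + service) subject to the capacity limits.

Minimum total cost: 490

Open {A, B}: M1→B 2·9=18, M2→B 2·3=6, M3→A 10·9=90, M4→A 5·10=50.
Loads: A carries 19/30, B carries 12/19. Service 164; fixed 326; total 490.
Next best feasible plan costs 499.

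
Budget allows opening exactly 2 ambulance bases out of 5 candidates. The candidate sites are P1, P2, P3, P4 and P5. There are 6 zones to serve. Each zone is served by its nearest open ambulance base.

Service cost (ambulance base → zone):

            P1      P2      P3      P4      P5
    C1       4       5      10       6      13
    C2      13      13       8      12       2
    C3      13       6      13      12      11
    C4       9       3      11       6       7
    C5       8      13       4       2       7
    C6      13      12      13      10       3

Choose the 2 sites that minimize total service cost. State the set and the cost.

Choose P2 and P5; total service cost 26.

With exactly 2 open, each zone uses its cheapest among the chosen.
{P2, P5}: C1→P2 5, C2→P5 2, C3→P2 6, C4→P2 3, C5→P5 7, C6→P5 3. Service cost 26.
{P4, P5}: service cost 30
{P1, P5}: service cost 34
Among all 10 size-2 choices, {P2, P5} is lowest.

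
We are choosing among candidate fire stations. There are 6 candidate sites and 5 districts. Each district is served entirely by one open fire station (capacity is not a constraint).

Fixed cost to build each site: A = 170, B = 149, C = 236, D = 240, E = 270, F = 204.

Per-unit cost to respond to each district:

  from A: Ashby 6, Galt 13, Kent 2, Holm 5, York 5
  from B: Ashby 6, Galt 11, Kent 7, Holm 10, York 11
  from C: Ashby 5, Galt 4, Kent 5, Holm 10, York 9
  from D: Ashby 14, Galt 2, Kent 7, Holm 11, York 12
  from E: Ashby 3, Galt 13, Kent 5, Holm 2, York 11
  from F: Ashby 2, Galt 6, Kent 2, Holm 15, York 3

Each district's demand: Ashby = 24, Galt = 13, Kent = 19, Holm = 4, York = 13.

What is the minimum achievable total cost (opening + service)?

Minimum total cost: 467

For any fixed open set, each district goes to its cheapest open site; total = fixed + service.
{F}: Ashby→F 2·24=48, Galt→F 6·13=78, Kent→F 2·19=38, Holm→F 15·4=60, York→F 3·13=39. Service 263; fixed 204; total 467.
{B, F}: service 243 + fixed 353 = 596
{A, F}: Ashby→F 2·24=48, Galt→F 6·13=78, Kent→A 2·19=38, Holm→A 5·4=20, York→F 3·13=39. Service 223; fixed 374; total 597.
{A, B, C, D, E, F}: Ashby→F 2·24=48, Galt→D 2·13=26, Kent→A 2·19=38, Holm→E 2·4=8, York→F 3·13=39. Service 159; fixed 1269; total 1428.
No other subset beats 467.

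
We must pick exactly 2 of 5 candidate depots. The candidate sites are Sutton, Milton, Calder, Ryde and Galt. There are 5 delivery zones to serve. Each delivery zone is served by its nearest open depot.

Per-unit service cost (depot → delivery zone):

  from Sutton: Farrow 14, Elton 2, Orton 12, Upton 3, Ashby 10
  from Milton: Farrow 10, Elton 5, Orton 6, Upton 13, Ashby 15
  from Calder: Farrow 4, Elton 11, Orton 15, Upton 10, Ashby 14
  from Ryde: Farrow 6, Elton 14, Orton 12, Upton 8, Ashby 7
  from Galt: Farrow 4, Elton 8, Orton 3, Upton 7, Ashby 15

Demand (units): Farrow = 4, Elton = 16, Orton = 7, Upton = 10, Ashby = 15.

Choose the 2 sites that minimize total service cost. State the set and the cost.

With exactly 2 open, each delivery zone uses its cheapest among the chosen.
{Sutton, Galt}: Farrow→Galt 4·4=16, Elton→Sutton 2·16=32, Orton→Galt 3·7=21, Upton→Sutton 3·10=30, Ashby→Sutton 10·15=150. Service cost 249.
{Sutton, Ryde}: service cost 275
{Sutton, Milton}: service cost 294
Among all 10 size-2 choices, {Sutton, Galt} is lowest.

Choose Sutton and Galt; total service cost 249.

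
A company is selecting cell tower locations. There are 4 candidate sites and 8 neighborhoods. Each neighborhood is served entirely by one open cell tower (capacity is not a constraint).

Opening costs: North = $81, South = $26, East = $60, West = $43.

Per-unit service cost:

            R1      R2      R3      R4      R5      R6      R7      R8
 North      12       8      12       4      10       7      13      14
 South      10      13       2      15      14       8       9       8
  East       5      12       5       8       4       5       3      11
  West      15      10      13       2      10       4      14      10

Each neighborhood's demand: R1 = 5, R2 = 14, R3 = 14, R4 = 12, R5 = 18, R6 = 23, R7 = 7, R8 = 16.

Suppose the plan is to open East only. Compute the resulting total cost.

Total cost: 803

Each neighborhood is assigned to its cheapest site among the open ones.
{East}: R1→East 5·5=25, R2→East 12·14=168, R3→East 5·14=70, R4→East 8·12=96, R5→East 4·18=72, R6→East 5·23=115, R7→East 3·7=21, R8→East 11·16=176. Service 743; fixed 60; total 803.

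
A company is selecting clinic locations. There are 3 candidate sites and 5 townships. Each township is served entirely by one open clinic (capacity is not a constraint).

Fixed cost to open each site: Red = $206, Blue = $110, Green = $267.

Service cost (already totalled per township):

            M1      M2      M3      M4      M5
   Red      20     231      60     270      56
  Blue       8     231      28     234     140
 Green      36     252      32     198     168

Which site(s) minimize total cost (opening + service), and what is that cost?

For any fixed open set, each township goes to its cheapest open site; total = fixed + service.
{Blue}: M1→Blue 8, M2→Blue 231, M3→Blue 28, M4→Blue 234, M5→Blue 140. Service 641; fixed 110; total 751.
{Red}: M1→Red 20, M2→Red 231, M3→Red 60, M4→Red 270, M5→Red 56. Service 637; fixed 206; total 843.
{Red, Blue}: service 557 + fixed 316 = 873
{Red, Blue, Green}: service 521 + fixed 583 = 1104
No other subset beats 751.

Open Blue only; minimum total cost 751.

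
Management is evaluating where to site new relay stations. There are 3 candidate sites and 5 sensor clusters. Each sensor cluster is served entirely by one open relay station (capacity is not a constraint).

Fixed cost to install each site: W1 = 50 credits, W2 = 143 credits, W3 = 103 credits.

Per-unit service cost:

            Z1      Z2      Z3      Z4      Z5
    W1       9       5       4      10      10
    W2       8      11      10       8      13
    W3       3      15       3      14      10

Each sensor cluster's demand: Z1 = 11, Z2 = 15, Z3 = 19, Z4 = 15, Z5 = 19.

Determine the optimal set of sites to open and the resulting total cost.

Open W1 only; minimum total cost 640.

For any fixed open set, each sensor cluster goes to its cheapest open site; total = fixed + service.
{W1}: Z1→W1 9·11=99, Z2→W1 5·15=75, Z3→W1 4·19=76, Z4→W1 10·15=150, Z5→W1 10·19=190. Service 590; fixed 50; total 640.
{W1, W3}: service 505 + fixed 153 = 658
{W1, W2}: Z1→W2 8·11=88, Z2→W1 5·15=75, Z3→W1 4·19=76, Z4→W2 8·15=120, Z5→W1 10·19=190. Service 549; fixed 193; total 742.
{W1, W2, W3}: Z1→W3 3·11=33, Z2→W1 5·15=75, Z3→W3 3·19=57, Z4→W2 8·15=120, Z5→W1 10·19=190. Service 475; fixed 296; total 771.
No other subset beats 640.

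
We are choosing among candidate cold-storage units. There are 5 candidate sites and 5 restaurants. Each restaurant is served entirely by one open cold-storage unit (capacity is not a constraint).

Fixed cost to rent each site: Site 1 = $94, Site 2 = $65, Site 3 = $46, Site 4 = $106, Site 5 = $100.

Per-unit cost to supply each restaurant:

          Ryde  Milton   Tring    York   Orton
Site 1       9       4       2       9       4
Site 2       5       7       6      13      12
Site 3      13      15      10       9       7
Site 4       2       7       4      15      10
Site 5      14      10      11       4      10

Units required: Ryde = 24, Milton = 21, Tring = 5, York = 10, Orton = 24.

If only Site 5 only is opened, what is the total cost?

Each restaurant is assigned to its cheapest site among the open ones.
{Site 5}: Ryde→Site 5 14·24=336, Milton→Site 5 10·21=210, Tring→Site 5 11·5=55, York→Site 5 4·10=40, Orton→Site 5 10·24=240. Service 881; fixed 100; total 981.

Total cost: 981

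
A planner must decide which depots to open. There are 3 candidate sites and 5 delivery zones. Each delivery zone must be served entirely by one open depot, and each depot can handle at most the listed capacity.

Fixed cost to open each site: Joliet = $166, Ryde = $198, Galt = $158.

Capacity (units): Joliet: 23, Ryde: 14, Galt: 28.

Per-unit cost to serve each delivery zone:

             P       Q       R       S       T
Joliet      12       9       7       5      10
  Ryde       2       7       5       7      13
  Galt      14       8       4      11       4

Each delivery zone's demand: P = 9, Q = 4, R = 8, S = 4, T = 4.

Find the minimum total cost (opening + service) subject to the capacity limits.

Minimum total cost: 482

Open {Ryde, Galt}: P→Ryde 2·9=18, Q→Galt 8·4=32, R→Galt 4·8=32, S→Ryde 7·4=28, T→Galt 4·4=16.
Loads: Ryde carries 13/14, Galt carries 16/28. Service 126; fixed 356; total 482.
Next best feasible plan costs 494.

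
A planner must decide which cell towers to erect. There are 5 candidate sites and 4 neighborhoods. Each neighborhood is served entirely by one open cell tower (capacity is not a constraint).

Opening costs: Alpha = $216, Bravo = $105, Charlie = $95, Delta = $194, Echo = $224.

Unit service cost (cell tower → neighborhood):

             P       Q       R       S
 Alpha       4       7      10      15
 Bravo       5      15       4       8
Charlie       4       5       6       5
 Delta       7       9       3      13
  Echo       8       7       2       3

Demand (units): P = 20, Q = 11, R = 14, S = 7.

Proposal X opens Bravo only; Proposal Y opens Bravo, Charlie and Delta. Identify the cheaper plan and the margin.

Proposal X is cheaper by 124.

Proposal X: {Bravo}: P→Bravo 5·20=100, Q→Bravo 15·11=165, R→Bravo 4·14=56, S→Bravo 8·7=56. Service 377; fixed 105; total 482.
Proposal Y: {Bravo, Charlie, Delta}: P→Charlie 4·20=80, Q→Charlie 5·11=55, R→Delta 3·14=42, S→Charlie 5·7=35. Service 212; fixed 394; total 606.
Difference: |482 − 606| = 124.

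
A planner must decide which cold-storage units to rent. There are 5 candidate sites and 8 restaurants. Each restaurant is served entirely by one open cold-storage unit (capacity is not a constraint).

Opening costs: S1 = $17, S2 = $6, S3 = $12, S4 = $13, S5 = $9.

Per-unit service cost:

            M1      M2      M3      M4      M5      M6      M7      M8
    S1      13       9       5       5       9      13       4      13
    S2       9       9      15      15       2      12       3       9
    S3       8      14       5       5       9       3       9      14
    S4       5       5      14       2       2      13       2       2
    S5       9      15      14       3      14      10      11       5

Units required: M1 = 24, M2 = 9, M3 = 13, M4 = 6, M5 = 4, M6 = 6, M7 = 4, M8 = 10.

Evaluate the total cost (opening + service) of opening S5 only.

Total cost: 770

Each restaurant is assigned to its cheapest site among the open ones.
{S5}: M1→S5 9·24=216, M2→S5 15·9=135, M3→S5 14·13=182, M4→S5 3·6=18, M5→S5 14·4=56, M6→S5 10·6=60, M7→S5 11·4=44, M8→S5 5·10=50. Service 761; fixed 9; total 770.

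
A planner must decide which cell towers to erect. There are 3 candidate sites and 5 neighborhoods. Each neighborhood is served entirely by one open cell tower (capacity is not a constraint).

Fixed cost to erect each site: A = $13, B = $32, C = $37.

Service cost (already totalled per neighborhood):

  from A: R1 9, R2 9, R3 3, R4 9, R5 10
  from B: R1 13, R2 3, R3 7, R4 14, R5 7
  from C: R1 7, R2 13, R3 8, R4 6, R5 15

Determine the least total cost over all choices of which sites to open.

For any fixed open set, each neighborhood goes to its cheapest open site; total = fixed + service.
{A}: R1→A 9, R2→A 9, R3→A 3, R4→A 9, R5→A 10. Service 40; fixed 13; total 53.
{A, B}: service 31 + fixed 45 = 76
{B}: service 44 + fixed 32 = 76
{A, B, C}: service 26 + fixed 82 = 108
(All 7 nonempty subsets were checked; A only is lowest.)

Minimum total cost: 53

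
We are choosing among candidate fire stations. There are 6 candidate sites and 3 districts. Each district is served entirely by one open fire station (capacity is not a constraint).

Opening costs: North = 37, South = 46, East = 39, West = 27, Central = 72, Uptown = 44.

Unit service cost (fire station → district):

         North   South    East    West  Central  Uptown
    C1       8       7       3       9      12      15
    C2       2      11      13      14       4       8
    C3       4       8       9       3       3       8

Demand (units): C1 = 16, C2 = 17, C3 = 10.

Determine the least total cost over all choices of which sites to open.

Minimum total cost: 198

For any fixed open set, each district goes to its cheapest open site; total = fixed + service.
{North, East}: C1→East 3·16=48, C2→North 2·17=34, C3→North 4·10=40. Service 122; fixed 76; total 198.
{North, East, West}: service 112 + fixed 103 = 215
{North}: service 202 + fixed 37 = 239
{North, South, East, West, Central, Uptown}: C1→East 3·16=48, C2→North 2·17=34, C3→West 3·10=30. Service 112; fixed 265; total 377.
No other subset beats 198.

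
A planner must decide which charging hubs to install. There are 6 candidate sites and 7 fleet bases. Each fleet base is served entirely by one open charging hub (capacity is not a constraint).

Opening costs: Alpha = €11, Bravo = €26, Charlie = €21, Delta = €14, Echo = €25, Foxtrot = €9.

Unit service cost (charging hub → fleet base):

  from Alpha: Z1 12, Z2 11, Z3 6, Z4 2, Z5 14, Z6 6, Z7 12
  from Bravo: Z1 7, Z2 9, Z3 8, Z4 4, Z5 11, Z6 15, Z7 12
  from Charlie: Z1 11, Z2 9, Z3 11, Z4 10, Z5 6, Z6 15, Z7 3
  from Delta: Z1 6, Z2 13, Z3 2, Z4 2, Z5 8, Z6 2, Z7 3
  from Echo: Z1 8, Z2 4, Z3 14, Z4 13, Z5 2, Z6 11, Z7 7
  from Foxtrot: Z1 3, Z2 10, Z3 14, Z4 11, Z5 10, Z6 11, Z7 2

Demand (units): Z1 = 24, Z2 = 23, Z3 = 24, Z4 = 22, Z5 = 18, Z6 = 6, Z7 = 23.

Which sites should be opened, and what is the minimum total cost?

For any fixed open set, each fleet base goes to its cheapest open site; total = fixed + service.
{Delta, Echo, Foxtrot}: Z1→Foxtrot 3·24=72, Z2→Echo 4·23=92, Z3→Delta 2·24=48, Z4→Delta 2·22=44, Z5→Echo 2·18=36, Z6→Delta 2·6=12, Z7→Foxtrot 2·23=46. Service 350; fixed 48; total 398.
{Alpha, Delta, Echo, Foxtrot}: service 350 + fixed 59 = 409
{Charlie, Delta, Echo, Foxtrot}: Z1→Foxtrot 3·24=72, Z2→Echo 4·23=92, Z3→Delta 2·24=48, Z4→Delta 2·22=44, Z5→Echo 2·18=36, Z6→Delta 2·6=12, Z7→Foxtrot 2·23=46. Service 350; fixed 69; total 419.
{Alpha, Bravo, Charlie, Delta, Echo, Foxtrot}: service 350 + fixed 106 = 456
No other subset beats 398.

Open Delta, Echo and Foxtrot; minimum total cost 398.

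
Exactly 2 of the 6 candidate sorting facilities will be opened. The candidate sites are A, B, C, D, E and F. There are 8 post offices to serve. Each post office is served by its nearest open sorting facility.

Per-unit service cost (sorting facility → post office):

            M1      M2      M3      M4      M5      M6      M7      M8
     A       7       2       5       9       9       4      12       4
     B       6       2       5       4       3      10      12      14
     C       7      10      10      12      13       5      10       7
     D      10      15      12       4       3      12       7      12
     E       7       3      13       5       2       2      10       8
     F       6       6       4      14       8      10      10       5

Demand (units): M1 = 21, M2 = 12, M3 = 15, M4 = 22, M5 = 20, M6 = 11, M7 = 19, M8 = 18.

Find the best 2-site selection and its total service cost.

Choose A and D; total service cost 643.

With exactly 2 open, each post office uses its cheapest among the chosen.
{A, D}: M1→A 7·21=147, M2→A 2·12=24, M3→A 5·15=75, M4→D 4·22=88, M5→D 3·20=60, M6→A 4·11=44, M7→D 7·19=133, M8→A 4·18=72. Service cost 643.
{E, F}: service cost 674
{A, E}: service cost 680
Among all 15 size-2 choices, {A, D} is lowest.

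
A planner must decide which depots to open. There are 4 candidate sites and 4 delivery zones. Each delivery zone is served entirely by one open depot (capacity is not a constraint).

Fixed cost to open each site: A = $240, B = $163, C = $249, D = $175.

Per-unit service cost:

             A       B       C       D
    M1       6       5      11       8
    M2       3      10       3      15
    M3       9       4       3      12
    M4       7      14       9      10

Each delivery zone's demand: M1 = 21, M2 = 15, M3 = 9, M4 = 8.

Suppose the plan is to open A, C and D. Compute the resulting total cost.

Total cost: 918

Each delivery zone is assigned to its cheapest site among the open ones.
{A, C, D}: M1→A 6·21=126, M2→A 3·15=45, M3→C 3·9=27, M4→A 7·8=56. Service 254; fixed 664; total 918.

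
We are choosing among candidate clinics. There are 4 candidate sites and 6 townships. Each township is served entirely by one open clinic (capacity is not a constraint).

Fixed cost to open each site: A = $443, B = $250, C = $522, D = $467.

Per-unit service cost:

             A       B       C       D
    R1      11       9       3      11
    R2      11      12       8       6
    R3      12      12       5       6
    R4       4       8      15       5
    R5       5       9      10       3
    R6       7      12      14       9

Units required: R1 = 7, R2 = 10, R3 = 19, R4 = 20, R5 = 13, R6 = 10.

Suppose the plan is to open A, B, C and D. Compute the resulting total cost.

Total cost: 2047

Each township is assigned to its cheapest site among the open ones.
{A, B, C, D}: R1→C 3·7=21, R2→D 6·10=60, R3→C 5·19=95, R4→A 4·20=80, R5→D 3·13=39, R6→A 7·10=70. Service 365; fixed 1682; total 2047.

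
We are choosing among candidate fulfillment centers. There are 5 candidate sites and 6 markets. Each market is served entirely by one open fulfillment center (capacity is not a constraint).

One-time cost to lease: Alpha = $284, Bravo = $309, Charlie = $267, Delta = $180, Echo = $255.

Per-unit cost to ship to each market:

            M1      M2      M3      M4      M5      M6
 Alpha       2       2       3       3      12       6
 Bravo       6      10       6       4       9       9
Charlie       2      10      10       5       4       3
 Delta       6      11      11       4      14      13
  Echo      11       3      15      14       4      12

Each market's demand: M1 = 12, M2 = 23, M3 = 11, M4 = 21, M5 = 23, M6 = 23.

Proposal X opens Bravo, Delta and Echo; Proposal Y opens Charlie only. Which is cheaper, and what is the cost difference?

Proposal X: {Bravo, Delta, Echo}: M1→Bravo 6·12=72, M2→Echo 3·23=69, M3→Bravo 6·11=66, M4→Bravo 4·21=84, M5→Echo 4·23=92, M6→Bravo 9·23=207. Service 590; fixed 744; total 1334.
Proposal Y: {Charlie}: M1→Charlie 2·12=24, M2→Charlie 10·23=230, M3→Charlie 10·11=110, M4→Charlie 5·21=105, M5→Charlie 4·23=92, M6→Charlie 3·23=69. Service 630; fixed 267; total 897.
Difference: |1334 − 897| = 437.

Proposal Y is cheaper by 437.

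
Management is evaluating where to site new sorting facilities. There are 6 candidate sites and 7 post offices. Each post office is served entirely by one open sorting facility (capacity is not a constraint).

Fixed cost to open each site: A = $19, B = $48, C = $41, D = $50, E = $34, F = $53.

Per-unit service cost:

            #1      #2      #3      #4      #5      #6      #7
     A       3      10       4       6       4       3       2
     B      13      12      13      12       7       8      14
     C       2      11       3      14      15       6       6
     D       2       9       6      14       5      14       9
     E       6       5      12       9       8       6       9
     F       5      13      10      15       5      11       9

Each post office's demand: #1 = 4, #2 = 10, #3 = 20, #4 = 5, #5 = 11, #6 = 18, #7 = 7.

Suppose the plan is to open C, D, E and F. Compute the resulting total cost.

Each post office is assigned to its cheapest site among the open ones.
{C, D, E, F}: #1→C 2·4=8, #2→E 5·10=50, #3→C 3·20=60, #4→E 9·5=45, #5→D 5·11=55, #6→C 6·18=108, #7→C 6·7=42. Service 368; fixed 178; total 546.

Total cost: 546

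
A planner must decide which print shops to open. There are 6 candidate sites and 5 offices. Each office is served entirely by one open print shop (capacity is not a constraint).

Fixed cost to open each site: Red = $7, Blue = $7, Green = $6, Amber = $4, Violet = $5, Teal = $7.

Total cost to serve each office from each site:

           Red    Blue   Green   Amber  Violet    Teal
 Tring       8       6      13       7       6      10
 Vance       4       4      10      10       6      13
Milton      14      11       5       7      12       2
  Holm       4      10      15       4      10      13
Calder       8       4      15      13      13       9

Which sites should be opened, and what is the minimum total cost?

Open Blue and Amber; minimum total cost 36.

For any fixed open set, each office goes to its cheapest open site; total = fixed + service.
{Blue, Amber}: Tring→Blue 6, Vance→Blue 4, Milton→Amber 7, Holm→Amber 4, Calder→Blue 4. Service 25; fixed 11; total 36.
{Blue, Amber, Teal}: service 20 + fixed 18 = 38
{Red, Teal}: Tring→Red 8, Vance→Red 4, Milton→Teal 2, Holm→Red 4, Calder→Red 8. Service 26; fixed 14; total 40.
{Red, Blue, Green, Amber, Violet, Teal}: Tring→Blue 6, Vance→Red 4, Milton→Teal 2, Holm→Red 4, Calder→Blue 4. Service 20; fixed 36; total 56.
No other subset beats 36.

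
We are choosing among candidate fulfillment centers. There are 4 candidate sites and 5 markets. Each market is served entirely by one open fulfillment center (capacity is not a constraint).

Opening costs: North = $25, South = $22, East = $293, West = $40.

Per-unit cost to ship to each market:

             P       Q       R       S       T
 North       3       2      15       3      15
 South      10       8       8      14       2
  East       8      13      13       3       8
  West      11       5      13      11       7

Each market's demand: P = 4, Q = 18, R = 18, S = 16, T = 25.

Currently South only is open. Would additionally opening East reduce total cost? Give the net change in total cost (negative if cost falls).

No — net change +109 (cost rises by 109).

Current service cost with {South}: 602.
Adding East: each market re-picks its cheapest; new service cost 418, saving 184.
Extra fixed cost: 293. Net change = 293 − 184 = 109.
(Totals: 624 → 733.)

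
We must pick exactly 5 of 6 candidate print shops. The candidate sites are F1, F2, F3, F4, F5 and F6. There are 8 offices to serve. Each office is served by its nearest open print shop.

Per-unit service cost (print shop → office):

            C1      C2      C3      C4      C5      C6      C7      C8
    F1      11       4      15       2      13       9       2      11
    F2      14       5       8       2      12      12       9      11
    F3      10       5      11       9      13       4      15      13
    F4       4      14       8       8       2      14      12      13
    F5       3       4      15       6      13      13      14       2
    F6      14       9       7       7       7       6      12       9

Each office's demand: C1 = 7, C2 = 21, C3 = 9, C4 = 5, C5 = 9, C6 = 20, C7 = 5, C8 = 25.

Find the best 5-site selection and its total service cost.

Choose F1, F3, F4, F5 and F6; total service cost 336.

With exactly 5 open, each office uses its cheapest among the chosen.
{F1, F3, F4, F5, F6}: C1→F5 3·7=21, C2→F1 4·21=84, C3→F6 7·9=63, C4→F1 2·5=10, C5→F4 2·9=18, C6→F3 4·20=80, C7→F1 2·5=10, C8→F5 2·25=50. Service cost 336.
{F1, F2, F3, F4, F5}: service cost 345
{F2, F3, F4, F5, F6}: service cost 371
Among all 6 size-5 choices, {F1, F3, F4, F5, F6} is lowest.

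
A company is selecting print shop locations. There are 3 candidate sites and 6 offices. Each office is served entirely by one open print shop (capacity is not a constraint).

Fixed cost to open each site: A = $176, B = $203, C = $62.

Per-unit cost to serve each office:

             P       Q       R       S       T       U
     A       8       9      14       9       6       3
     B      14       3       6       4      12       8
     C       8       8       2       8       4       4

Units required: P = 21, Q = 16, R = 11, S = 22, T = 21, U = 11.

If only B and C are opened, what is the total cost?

Total cost: 719

Each office is assigned to its cheapest site among the open ones.
{B, C}: P→C 8·21=168, Q→B 3·16=48, R→C 2·11=22, S→B 4·22=88, T→C 4·21=84, U→C 4·11=44. Service 454; fixed 265; total 719.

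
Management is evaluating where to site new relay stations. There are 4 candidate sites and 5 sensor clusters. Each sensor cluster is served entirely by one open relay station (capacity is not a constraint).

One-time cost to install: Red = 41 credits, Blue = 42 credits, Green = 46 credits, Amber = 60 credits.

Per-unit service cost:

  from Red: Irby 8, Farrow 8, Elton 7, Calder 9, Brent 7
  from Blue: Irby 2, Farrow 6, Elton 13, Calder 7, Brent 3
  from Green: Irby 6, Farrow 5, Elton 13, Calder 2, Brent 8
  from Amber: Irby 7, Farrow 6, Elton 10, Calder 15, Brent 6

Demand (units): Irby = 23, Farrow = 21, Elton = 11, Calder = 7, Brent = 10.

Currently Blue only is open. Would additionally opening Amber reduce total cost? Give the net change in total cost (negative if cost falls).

No — net change +27 (cost rises by 27).

Current service cost with {Blue}: 394.
Adding Amber: each sensor cluster re-picks its cheapest; new service cost 361, saving 33.
Extra fixed cost: 60. Net change = 60 − 33 = 27.
(Totals: 436 → 463.)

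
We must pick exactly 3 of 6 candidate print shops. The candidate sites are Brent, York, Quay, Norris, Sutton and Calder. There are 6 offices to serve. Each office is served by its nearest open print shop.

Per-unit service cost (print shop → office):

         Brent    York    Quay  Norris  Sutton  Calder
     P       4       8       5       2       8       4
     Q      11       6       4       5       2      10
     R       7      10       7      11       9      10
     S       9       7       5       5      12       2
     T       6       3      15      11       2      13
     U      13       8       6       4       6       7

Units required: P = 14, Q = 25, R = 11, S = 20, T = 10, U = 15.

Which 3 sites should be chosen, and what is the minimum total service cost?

With exactly 3 open, each office uses its cheapest among the chosen.
{Norris, Sutton, Calder}: P→Norris 2·14=28, Q→Sutton 2·25=50, R→Sutton 9·11=99, S→Calder 2·20=40, T→Sutton 2·10=20, U→Norris 4·15=60. Service cost 297.
{Brent, Sutton, Calder}: service cost 333
{Quay, Sutton, Calder}: service cost 333
Among all 20 size-3 choices, {Norris, Sutton, Calder} is lowest.

Choose Norris, Sutton and Calder; total service cost 297.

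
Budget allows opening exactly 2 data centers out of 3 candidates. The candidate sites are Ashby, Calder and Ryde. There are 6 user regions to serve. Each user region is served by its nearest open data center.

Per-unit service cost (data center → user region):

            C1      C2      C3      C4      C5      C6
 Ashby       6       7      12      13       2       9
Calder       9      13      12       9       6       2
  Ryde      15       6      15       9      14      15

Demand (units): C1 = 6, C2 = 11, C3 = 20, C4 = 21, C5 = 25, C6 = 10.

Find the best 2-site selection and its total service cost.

With exactly 2 open, each user region uses its cheapest among the chosen.
{Ashby, Calder}: C1→Ashby 6·6=36, C2→Ashby 7·11=77, C3→Ashby 12·20=240, C4→Calder 9·21=189, C5→Ashby 2·25=50, C6→Calder 2·10=20. Service cost 612.
{Ashby, Ryde}: service cost 671
{Calder, Ryde}: service cost 719
Among all 3 size-2 choices, {Ashby, Calder} is lowest.

Choose Ashby and Calder; total service cost 612.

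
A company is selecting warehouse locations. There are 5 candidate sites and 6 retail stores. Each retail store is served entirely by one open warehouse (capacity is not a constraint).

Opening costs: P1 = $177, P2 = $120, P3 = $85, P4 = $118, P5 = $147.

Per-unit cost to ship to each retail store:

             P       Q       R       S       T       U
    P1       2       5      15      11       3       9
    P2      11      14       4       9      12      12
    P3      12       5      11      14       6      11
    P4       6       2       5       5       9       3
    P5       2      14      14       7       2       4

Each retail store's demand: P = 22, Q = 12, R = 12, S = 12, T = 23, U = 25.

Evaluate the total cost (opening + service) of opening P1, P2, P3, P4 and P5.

Total cost: 944

Each retail store is assigned to its cheapest site among the open ones.
{P1, P2, P3, P4, P5}: P→P1 2·22=44, Q→P4 2·12=24, R→P2 4·12=48, S→P4 5·12=60, T→P5 2·23=46, U→P4 3·25=75. Service 297; fixed 647; total 944.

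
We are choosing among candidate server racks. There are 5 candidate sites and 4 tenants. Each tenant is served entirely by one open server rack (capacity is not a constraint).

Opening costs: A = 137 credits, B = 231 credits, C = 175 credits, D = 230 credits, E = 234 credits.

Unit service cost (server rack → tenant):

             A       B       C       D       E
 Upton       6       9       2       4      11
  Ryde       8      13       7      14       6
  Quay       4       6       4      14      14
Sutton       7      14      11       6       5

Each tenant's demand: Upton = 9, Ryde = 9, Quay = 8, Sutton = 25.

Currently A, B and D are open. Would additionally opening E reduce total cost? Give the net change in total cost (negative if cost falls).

No — net change +191 (cost rises by 191).

Current service cost with {A, B, D}: 290.
Adding E: each tenant re-picks its cheapest; new service cost 247, saving 43.
Extra fixed cost: 234. Net change = 234 − 43 = 191.
(Totals: 888 → 1079.)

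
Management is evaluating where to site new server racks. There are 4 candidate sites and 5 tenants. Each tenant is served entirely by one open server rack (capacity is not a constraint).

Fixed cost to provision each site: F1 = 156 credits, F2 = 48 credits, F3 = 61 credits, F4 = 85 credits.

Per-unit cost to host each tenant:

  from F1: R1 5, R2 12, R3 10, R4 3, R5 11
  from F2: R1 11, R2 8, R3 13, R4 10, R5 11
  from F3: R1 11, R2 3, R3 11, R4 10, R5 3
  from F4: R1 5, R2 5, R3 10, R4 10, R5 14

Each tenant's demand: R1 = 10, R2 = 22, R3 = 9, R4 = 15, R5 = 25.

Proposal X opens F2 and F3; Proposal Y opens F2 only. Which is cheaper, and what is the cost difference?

Proposal X: {F2, F3}: R1→F2 11·10=110, R2→F3 3·22=66, R3→F3 11·9=99, R4→F2 10·15=150, R5→F3 3·25=75. Service 500; fixed 109; total 609.
Proposal Y: {F2}: R1→F2 11·10=110, R2→F2 8·22=176, R3→F2 13·9=117, R4→F2 10·15=150, R5→F2 11·25=275. Service 828; fixed 48; total 876.
Difference: |609 − 876| = 267.

Proposal X is cheaper by 267.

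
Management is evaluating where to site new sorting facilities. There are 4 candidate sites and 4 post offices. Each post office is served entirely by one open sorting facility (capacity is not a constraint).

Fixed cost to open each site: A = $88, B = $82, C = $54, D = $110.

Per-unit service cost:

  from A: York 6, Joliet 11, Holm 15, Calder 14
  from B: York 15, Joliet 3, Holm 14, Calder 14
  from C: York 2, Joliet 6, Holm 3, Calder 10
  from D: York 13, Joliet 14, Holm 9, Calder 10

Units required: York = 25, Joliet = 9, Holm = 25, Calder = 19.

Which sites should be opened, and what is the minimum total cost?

For any fixed open set, each post office goes to its cheapest open site; total = fixed + service.
{C}: York→C 2·25=50, Joliet→C 6·9=54, Holm→C 3·25=75, Calder→C 10·19=190. Service 369; fixed 54; total 423.
{B, C}: York→C 2·25=50, Joliet→B 3·9=27, Holm→C 3·25=75, Calder→C 10·19=190. Service 342; fixed 136; total 478.
{A, C}: York→C 2·25=50, Joliet→C 6·9=54, Holm→C 3·25=75, Calder→C 10·19=190. Service 369; fixed 142; total 511.
{A, B, C, D}: York→C 2·25=50, Joliet→B 3·9=27, Holm→C 3·25=75, Calder→C 10·19=190. Service 342; fixed 334; total 676.
No other subset beats 423.

Open C only; minimum total cost 423.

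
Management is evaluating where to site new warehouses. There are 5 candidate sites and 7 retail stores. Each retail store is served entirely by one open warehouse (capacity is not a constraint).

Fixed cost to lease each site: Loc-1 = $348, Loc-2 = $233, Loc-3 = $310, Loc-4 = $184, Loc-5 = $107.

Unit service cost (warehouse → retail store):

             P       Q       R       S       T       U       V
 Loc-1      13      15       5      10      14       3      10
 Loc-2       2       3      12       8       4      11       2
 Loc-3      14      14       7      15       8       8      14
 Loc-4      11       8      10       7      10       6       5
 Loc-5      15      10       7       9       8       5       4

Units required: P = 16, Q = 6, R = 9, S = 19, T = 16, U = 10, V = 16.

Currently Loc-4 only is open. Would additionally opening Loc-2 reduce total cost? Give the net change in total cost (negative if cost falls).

Yes — net change −85 (cost falls by 85).

Current service cost with {Loc-4}: 747.
Adding Loc-2: each retail store re-picks its cheapest; new service cost 429, saving 318.
Extra fixed cost: 233. Net change = 233 − 318 = -85.
(Totals: 931 → 846.)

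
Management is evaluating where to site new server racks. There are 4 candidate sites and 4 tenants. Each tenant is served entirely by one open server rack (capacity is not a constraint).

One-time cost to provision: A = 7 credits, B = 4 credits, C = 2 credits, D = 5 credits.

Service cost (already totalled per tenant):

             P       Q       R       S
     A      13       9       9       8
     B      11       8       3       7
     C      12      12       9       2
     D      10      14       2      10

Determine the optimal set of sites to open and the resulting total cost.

Open B and C; minimum total cost 30.

For any fixed open set, each tenant goes to its cheapest open site; total = fixed + service.
{B, C}: P→B 11, Q→B 8, R→B 3, S→C 2. Service 24; fixed 6; total 30.
{B}: service 29 + fixed 4 = 33
{B, C, D}: service 22 + fixed 11 = 33
{A, B, C, D}: P→D 10, Q→B 8, R→D 2, S→C 2. Service 22; fixed 18; total 40.
(All 15 nonempty subsets were checked; B and C is lowest.)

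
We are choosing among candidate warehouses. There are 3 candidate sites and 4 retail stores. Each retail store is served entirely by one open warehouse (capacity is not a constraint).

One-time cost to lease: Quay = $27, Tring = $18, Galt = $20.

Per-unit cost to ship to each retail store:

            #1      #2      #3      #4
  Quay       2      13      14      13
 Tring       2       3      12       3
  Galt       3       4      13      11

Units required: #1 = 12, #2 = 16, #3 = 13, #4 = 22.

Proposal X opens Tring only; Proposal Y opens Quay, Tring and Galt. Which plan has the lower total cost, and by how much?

Proposal X is cheaper by 47.

Proposal X: {Tring}: #1→Tring 2·12=24, #2→Tring 3·16=48, #3→Tring 12·13=156, #4→Tring 3·22=66. Service 294; fixed 18; total 312.
Proposal Y: {Quay, Tring, Galt}: #1→Quay 2·12=24, #2→Tring 3·16=48, #3→Tring 12·13=156, #4→Tring 3·22=66. Service 294; fixed 65; total 359.
Difference: |312 − 359| = 47.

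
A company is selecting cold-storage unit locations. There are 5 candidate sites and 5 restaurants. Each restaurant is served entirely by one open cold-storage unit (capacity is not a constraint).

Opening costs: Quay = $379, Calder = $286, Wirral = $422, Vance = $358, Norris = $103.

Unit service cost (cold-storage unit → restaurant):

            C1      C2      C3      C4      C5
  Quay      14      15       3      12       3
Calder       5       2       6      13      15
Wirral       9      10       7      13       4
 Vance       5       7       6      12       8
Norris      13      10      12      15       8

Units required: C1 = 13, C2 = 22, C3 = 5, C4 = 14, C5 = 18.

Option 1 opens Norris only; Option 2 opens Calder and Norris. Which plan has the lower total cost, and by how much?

Option 1: {Norris}: C1→Norris 13·13=169, C2→Norris 10·22=220, C3→Norris 12·5=60, C4→Norris 15·14=210, C5→Norris 8·18=144. Service 803; fixed 103; total 906.
Option 2: {Calder, Norris}: C1→Calder 5·13=65, C2→Calder 2·22=44, C3→Calder 6·5=30, C4→Calder 13·14=182, C5→Norris 8·18=144. Service 465; fixed 389; total 854.
Difference: |906 − 854| = 52.

Option 2 is cheaper by 52.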